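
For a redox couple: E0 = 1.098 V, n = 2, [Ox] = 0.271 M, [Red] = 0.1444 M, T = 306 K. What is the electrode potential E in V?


Apply the Nernst equation: E = E0 + (RT/nF)*ln([Ox]/[Red])
Step 1: RT/nF = 8.314*306/(2*96485) = 0.01318383 V
Step 2: [Ox]/[Red] = 0.271/0.1444 = 1.876731
Step 3: ln(1.876731) = 0.629531
Step 4: correction = 0.01318383 * 0.629531 = 0.0083 V
E = 1.098 + 0.0083 = 1.1063 V

1.1063 V


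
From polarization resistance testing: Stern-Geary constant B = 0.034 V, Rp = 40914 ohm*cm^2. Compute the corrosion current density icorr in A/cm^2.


Apply the Stern-Geary relation: icorr = B / Rp
icorr = 0.034 / 40914 = 8.31×10^-7 A/cm^2

8.31×10^-7 A/cm^2


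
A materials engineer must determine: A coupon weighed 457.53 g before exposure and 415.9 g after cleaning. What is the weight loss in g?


Weight loss = initial − final
WL = 457.53 − 415.9 = 41.63 g

41.63 g


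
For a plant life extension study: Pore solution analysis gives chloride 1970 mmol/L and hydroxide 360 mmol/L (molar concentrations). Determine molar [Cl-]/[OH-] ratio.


Threshold parameter = [Cl-] / [OH-] (molar basis; both in mmol/L, so units cancel)
Ratio = 1970 / 360 = 5.47

5.47


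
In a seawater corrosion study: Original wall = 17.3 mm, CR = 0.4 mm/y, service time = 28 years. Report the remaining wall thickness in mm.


Remaining wall = original − CR × time
t = 17.3 − 0.4*28 = 17.3 − 11.2 = 6.1 mm

6.1 mm


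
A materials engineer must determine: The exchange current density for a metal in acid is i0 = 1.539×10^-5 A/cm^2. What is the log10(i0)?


i0 = 1.539×10^-5 A/cm^2
log10(i0) = -4.813

-4.813


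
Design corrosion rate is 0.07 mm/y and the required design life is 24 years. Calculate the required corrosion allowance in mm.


Corrosion allowance = CR × design life
CA = 0.07 * 24 = 1.68 mm

1.68 mm


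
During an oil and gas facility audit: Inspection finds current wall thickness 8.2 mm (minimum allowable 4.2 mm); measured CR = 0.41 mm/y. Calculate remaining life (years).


Apply the remaining-life relation: RL = (t_current − t_min) / CR
RL = (8.2 − 4.2) / 0.41 = 4.0 / 0.41 = 9.8 years

9.8 years


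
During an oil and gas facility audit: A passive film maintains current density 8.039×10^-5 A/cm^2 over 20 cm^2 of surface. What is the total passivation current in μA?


I = i_pass * A, then convert A → μA (×10^6)
I = 8.039×10^-5 * 20 * 10^6 = 1607.8 μA

1607.8 μA


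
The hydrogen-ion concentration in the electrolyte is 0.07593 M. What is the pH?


pH = −log10[H+]
pH = −log10(0.07593) = 1.12

1.12


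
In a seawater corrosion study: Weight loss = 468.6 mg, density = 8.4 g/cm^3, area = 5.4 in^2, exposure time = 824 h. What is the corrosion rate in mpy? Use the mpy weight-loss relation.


Apply the mpy weight-loss relation: CR = 534 * W / (D * A * T)
Numerator: 534 * 468.6 = 250232.4
Denominator: 8.4 * 5.4 * 824 = 37376.64
CR = 250232.4 / 37376.64 = 6.6949 mpy

6.6949 mpy


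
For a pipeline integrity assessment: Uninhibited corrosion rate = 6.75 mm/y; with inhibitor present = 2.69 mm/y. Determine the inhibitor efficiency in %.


Apply the inhibitor-efficiency definition: IE = (CR_blank − CR_inh)/CR_blank × 100
IE = (6.75 − 2.69) / 6.75 × 100
IE = 4.06 / 6.75 × 100 = 60.1 %

60.1 %


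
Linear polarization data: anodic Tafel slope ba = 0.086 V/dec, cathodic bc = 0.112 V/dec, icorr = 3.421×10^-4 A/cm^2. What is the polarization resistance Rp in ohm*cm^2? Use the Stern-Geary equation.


Apply the Stern-Geary equation: Rp = ba*bc / (2.303*icorr*(ba+bc))
ba*bc = 0.086*0.112 = 0.009632
ba+bc = 0.198; 2.303*icorr*(ba+bc) = 2.303*3.421×10^-4*0.198 = 1.5599555×10^-4
Rp = 0.009632 / 1.5599555×10^-4 = 61.7 ohm*cm^2

61.7 ohm*cm^2


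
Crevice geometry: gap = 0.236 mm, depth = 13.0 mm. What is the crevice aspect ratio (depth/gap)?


Aspect ratio = depth / gap
Ratio = 13.0 / 0.236 = 55.1

55.1


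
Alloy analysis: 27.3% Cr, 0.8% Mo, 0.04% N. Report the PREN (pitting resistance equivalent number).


Apply the PREN formula: PREN = Cr + 3.3*Mo + 16*N
PREN = 27.3 + 3.3*0.8 + 16*0.04
PREN = 27.3 + 2.64 + 0.64 = 30.58

30.58


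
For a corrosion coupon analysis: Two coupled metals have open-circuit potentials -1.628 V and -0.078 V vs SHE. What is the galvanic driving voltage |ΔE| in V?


Driving voltage is the absolute potential difference.
|ΔE| = |-1.628 − (-0.078)| = 1.55 V

1.55 V


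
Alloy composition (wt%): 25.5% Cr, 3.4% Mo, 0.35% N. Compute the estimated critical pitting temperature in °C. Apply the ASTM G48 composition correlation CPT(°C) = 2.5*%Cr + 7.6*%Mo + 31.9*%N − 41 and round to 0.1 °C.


Apply the ASTM G48 empirical CPT estimate: CPT(°C) = 2.5*%Cr + 7.6*%Mo + 31.9*%N − 41
2.5*25.5 = 63.75; 7.6*3.4 = 25.84; 31.9*0.35 = 11.165
CPT = 63.75 + 25.84 + 11.165 − 41 = 59.755 °C
Rounded to 0.1 °C: CPT ≈ 59.8 °C

59.8 °C


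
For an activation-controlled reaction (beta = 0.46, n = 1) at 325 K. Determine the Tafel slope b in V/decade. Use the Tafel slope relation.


Apply the Tafel slope relation: b = 2.303*R*T/(beta*n*F)
Numerator: 2.303 * 8.314 * 325 = 6222.82
Denominator: 0.46 * 1 * 96485 = 44383.1
b = 6222.82 / 44383.1 = 0.1402 V/decade

0.1402 V/decade


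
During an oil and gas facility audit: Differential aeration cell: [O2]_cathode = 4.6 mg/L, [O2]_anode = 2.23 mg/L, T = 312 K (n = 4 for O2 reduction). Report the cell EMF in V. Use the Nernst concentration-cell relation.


Apply the Nernst concentration-cell relation: E = (RT/nF)*ln(C_cathode/C_anode)
RT/nF = 8.314*312/(4*96485) = 0.00672117 V
ln(4.6/2.23) = 0.72405
E = 0.00672117 * 0.72405 = 0.00487 V

0.00487 V


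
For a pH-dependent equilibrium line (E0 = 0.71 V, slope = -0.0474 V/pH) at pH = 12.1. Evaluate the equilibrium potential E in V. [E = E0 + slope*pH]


Apply the Pourbaix line equation: E = E0 + slope*pH
E = 0.71 + (-0.0474)*12.1 = 0.71 + (-0.57354) = 0.13646 V
Rounded to 3 decimal places: E = 0.136 V

0.136 V


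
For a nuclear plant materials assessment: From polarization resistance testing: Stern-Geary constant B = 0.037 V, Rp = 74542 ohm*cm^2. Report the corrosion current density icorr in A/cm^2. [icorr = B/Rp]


Apply the Stern-Geary relation: icorr = B / Rp
icorr = 0.037 / 74542 = 4.964×10^-7 A/cm^2

4.964×10^-7 A/cm^2


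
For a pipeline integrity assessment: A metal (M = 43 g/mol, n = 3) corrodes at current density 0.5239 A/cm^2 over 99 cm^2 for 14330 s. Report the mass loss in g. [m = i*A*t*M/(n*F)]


Apply Faraday's law: m = i*A*t*M / (n*F)
Total charge passed Q = i*A*t = 0.5239*99*14330 = 743241.213 C
m = Q*M/(n*F) = 743241.213*43/(3*96485) = 110.4122 g

110.4122 g


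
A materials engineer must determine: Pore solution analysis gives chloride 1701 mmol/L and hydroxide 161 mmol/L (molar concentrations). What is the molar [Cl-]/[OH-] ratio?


Threshold parameter = [Cl-] / [OH-] (molar basis; both in mmol/L, so units cancel)
Ratio = 1701 / 161 = 10.57

10.57


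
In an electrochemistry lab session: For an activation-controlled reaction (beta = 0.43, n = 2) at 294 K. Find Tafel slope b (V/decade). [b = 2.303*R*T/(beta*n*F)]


Apply the Tafel slope relation: b = 2.303*R*T/(beta*n*F)
Numerator: 2.303 * 8.314 * 294 = 5629.26
Denominator: 0.43 * 2 * 96485 = 82977.1
b = 5629.26 / 82977.1 = 0.068 V/decade

0.068 V/decade


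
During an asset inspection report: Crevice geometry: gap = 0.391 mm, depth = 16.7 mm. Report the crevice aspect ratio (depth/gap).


Aspect ratio = depth / gap
Ratio = 16.7 / 0.391 = 42.7

42.7


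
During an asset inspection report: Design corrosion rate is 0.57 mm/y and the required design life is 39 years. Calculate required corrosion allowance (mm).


Corrosion allowance = CR × design life
CA = 0.57 * 39 = 22.23 mm

22.23 mm


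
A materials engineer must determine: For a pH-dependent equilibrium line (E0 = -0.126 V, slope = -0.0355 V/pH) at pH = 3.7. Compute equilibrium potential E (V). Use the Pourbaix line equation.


Apply the Pourbaix line equation: E = E0 + slope*pH
E = -0.126 + (-0.0355)*3.7 = -0.126 + (-0.13135) = -0.25735 V
Rounded to 3 decimal places: E = -0.257 V

-0.257 V


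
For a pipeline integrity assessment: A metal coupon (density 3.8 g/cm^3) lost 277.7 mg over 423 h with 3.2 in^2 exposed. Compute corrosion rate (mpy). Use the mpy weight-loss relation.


Apply the mpy weight-loss relation: CR = 534 * W / (D * A * T)
Numerator: 534 * 277.7 = 148291.8
Denominator: 3.8 * 3.2 * 423 = 5143.68
CR = 148291.8 / 5143.68 = 28.83 mpy

28.83 mpy


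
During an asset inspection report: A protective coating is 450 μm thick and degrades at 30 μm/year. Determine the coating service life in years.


Service life = thickness / degradation rate
Life = 450 / 30 = 15.0 years

15.0 years


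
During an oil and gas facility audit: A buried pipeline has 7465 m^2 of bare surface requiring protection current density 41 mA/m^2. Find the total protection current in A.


I = area * current density, then convert mA → A (÷1000)
I = 7465 * 41 / 1000 = 306.07 A

306.07 A


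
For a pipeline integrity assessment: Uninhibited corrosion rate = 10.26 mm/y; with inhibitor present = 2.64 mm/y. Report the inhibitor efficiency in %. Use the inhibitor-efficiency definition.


Apply the inhibitor-efficiency definition: IE = (CR_blank − CR_inh)/CR_blank × 100
IE = (10.26 − 2.64) / 10.26 × 100
IE = 7.62 / 10.26 × 100 = 74.3 %

74.3 %


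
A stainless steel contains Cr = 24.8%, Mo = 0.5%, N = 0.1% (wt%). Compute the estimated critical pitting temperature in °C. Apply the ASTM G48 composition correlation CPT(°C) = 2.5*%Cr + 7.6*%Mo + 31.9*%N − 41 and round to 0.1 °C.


Apply the ASTM G48 empirical CPT estimate: CPT(°C) = 2.5*%Cr + 7.6*%Mo + 31.9*%N − 41
2.5*24.8 = 62; 7.6*0.5 = 3.8; 31.9*0.1 = 3.19
CPT = 62 + 3.8 + 3.19 − 41 = 27.99 °C
Rounded to 0.1 °C: CPT ≈ 28.0 °C

28.0 °C


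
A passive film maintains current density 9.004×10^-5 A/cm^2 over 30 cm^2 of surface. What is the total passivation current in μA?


I = i_pass * A, then convert A → μA (×10^6)
I = 9.004×10^-5 * 30 * 10^6 = 2701.2 μA

2701.2 μA


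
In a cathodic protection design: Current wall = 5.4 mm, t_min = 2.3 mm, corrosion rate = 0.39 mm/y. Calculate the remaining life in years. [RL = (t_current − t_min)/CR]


Apply the remaining-life relation: RL = (t_current − t_min) / CR
RL = (5.4 − 2.3) / 0.39 = 3.1 / 0.39 = 7.9 years

7.9 years


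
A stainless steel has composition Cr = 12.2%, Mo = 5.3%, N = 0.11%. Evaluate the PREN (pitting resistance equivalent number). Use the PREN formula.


Apply the PREN formula: PREN = Cr + 3.3*Mo + 16*N
PREN = 12.2 + 3.3*5.3 + 16*0.11
PREN = 12.2 + 17.49 + 1.76 = 31.45

31.45


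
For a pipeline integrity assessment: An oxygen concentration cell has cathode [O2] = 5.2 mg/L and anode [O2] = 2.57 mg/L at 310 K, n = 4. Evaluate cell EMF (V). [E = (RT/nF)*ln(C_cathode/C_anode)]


Apply the Nernst concentration-cell relation: E = (RT/nF)*ln(C_cathode/C_anode)
RT/nF = 8.314*310/(4*96485) = 0.00667808 V
ln(5.2/2.57) = 0.70475
E = 0.00667808 * 0.70475 = 0.00471 V

0.00471 V


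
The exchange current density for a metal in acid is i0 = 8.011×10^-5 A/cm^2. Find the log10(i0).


i0 = 8.011×10^-5 A/cm^2
log10(i0) = -4.096

-4.096


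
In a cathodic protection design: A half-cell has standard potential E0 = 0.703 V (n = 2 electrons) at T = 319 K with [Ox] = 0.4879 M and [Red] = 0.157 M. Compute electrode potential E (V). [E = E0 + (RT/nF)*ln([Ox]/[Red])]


Apply the Nernst equation: E = E0 + (RT/nF)*ln([Ox]/[Red])
Step 1: RT/nF = 8.314*319/(2*96485) = 0.01374393 V
Step 2: [Ox]/[Red] = 0.4879/0.157 = 3.107643
Step 3: ln(3.107643) = 1.133865
Step 4: correction = 0.01374393 * 1.133865 = 0.0156 V
E = 0.703 + 0.0156 = 0.7186 V

0.7186 V


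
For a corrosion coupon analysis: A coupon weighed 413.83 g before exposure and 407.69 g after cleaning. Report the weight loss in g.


Weight loss = initial − final
WL = 413.83 − 407.69 = 6.14 g

6.14 g


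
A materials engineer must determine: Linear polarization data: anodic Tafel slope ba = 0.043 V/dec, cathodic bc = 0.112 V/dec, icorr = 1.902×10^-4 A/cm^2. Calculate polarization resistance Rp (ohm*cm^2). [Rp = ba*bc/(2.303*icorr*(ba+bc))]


Apply the Stern-Geary equation: Rp = ba*bc / (2.303*icorr*(ba+bc))
ba*bc = 0.043*0.112 = 0.004816
ba+bc = 0.155; 2.303*icorr*(ba+bc) = 2.303*1.902×10^-4*0.155 = 6.7894743×10^-5
Rp = 0.004816 / 6.7894743×10^-5 = 70.9 ohm*cm^2

70.9 ohm*cm^2


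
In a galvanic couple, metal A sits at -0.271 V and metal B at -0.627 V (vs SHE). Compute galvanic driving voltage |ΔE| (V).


Driving voltage is the absolute potential difference.
|ΔE| = |-0.271 − (-0.627)| = 0.356 V

0.356 V


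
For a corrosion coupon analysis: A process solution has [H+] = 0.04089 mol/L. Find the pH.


pH = −log10[H+]
pH = −log10(0.04089) = 1.39

1.39


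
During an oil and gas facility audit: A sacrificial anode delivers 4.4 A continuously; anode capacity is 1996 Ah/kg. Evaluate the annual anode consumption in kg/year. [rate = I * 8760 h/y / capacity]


Annual consumption = current * hours per year / capacity
Rate = 4.4 * 8760 / 1996 = 19.3 kg/year

19.3 kg/year


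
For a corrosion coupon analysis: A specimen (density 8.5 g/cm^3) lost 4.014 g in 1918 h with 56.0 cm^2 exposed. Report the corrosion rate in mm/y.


Apply the mm/y weight-loss relation: CR = 87600 * W / (D * A * T)
Numerator: 87600 * 4.014 = 351626.4
Denominator: 8.5 * 56.0 * 1918 = 912968.0
CR = 351626.4 / 912968.0 = 0.385146 mm/y

0.385146 mm/y


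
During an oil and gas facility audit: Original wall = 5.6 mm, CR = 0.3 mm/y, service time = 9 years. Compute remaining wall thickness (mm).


Remaining wall = original − CR × time
t = 5.6 − 0.3*9 = 5.6 − 2.7 = 2.9 mm

2.9 mm


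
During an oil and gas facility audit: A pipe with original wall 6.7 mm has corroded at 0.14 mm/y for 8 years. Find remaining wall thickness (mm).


Remaining wall = original − CR × time
t = 6.7 − 0.14*8 = 6.7 − 1.12 = 5.58 mm

5.58 mm


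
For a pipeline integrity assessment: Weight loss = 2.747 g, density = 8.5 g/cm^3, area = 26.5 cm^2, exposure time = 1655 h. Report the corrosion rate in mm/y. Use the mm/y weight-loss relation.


Apply the mm/y weight-loss relation: CR = 87600 * W / (D * A * T)
Numerator: 87600 * 2.747 = 240637.2
Denominator: 8.5 * 26.5 * 1655 = 372788.75
CR = 240637.2 / 372788.75 = 0.645506 mm/y

0.645506 mm/y


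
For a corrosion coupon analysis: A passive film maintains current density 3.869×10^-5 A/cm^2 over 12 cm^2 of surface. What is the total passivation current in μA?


I = i_pass * A, then convert A → μA (×10^6)
I = 3.869×10^-5 * 12 * 10^6 = 464.28 μA

464.28 μA


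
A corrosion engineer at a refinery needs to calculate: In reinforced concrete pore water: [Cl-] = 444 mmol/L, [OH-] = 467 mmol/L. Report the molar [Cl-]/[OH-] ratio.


Threshold parameter = [Cl-] / [OH-] (molar basis; both in mmol/L, so units cancel)
Ratio = 444 / 467 = 0.95

0.95


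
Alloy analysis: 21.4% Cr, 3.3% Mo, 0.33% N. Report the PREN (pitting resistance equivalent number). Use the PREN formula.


Apply the PREN formula: PREN = Cr + 3.3*Mo + 16*N
PREN = 21.4 + 3.3*3.3 + 16*0.33
PREN = 21.4 + 10.89 + 5.28 = 37.57

37.57


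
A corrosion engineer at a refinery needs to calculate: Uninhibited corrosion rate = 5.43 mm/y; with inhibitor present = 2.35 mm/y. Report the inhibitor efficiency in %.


Apply the inhibitor-efficiency definition: IE = (CR_blank − CR_inh)/CR_blank × 100
IE = (5.43 − 2.35) / 5.43 × 100
IE = 3.08 / 5.43 × 100 = 56.7 %

56.7 %


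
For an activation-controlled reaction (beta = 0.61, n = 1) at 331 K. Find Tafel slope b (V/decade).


Apply the Tafel slope relation: b = 2.303*R*T/(beta*n*F)
Numerator: 2.303 * 8.314 * 331 = 6337.7
Denominator: 0.61 * 1 * 96485 = 58855.85
b = 6337.7 / 58855.85 = 0.1077 V/decade

0.1077 V/decade


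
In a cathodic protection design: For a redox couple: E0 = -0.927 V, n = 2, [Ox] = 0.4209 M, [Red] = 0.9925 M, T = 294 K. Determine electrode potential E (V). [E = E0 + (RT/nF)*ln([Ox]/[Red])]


Apply the Nernst equation: E = E0 + (RT/nF)*ln([Ox]/[Red])
Step 1: RT/nF = 8.314*294/(2*96485) = 0.01266682 V
Step 2: [Ox]/[Red] = 0.4209/0.9925 = 0.424081
Step 3: ln(0.424081) = -0.857831
Step 4: correction = 0.01266682 * -0.857831 = -0.0109 V
E = -0.927 + -0.0109 = -0.9379 V

-0.9379 V


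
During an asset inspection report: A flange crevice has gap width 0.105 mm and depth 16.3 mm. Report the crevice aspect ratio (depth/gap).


Aspect ratio = depth / gap
Ratio = 16.3 / 0.105 = 155.2

155.2


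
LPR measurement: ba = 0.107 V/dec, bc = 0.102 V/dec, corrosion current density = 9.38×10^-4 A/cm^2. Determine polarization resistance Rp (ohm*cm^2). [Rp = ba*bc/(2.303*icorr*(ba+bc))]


Apply the Stern-Geary equation: Rp = ba*bc / (2.303*icorr*(ba+bc))
ba*bc = 0.107*0.102 = 0.010914
ba+bc = 0.209; 2.303*icorr*(ba+bc) = 2.303*9.38×10^-4*0.209 = 4.5148473×10^-4
Rp = 0.010914 / 4.5148473×10^-4 = 24.17 ohm*cm^2

24.17 ohm*cm^2


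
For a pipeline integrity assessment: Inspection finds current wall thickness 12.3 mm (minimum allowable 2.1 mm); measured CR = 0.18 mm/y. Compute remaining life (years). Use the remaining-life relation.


Apply the remaining-life relation: RL = (t_current − t_min) / CR
RL = (12.3 − 2.1) / 0.18 = 10.2 / 0.18 = 56.7 years

56.7 years


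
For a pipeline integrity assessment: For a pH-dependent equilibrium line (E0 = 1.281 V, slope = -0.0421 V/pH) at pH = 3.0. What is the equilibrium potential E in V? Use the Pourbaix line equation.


Apply the Pourbaix line equation: E = E0 + slope*pH
E = 1.281 + (-0.0421)*3.0 = 1.281 + (-0.1263) = 1.1547 V
Rounded to 4 decimal places: E = 1.1547 V

1.1547 V


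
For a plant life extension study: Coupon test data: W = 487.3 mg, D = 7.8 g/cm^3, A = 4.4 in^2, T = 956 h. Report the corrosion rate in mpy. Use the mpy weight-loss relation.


Apply the mpy weight-loss relation: CR = 534 * W / (D * A * T)
Numerator: 534 * 487.3 = 260218.2
Denominator: 7.8 * 4.4 * 956 = 32809.92
CR = 260218.2 / 32809.92 = 7.931 mpy

7.931 mpy


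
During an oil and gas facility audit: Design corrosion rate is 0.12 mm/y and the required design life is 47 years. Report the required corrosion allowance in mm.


Corrosion allowance = CR × design life
CA = 0.12 * 47 = 5.64 mm

5.64 mm


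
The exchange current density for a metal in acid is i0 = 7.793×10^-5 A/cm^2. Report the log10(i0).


i0 = 7.793×10^-5 A/cm^2
log10(i0) = -4.108

-4.108


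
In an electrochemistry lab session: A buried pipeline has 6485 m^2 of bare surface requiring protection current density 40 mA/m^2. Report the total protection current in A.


I = area * current density, then convert mA → A (÷1000)
I = 6485 * 40 / 1000 = 259.4 A

259.4 A


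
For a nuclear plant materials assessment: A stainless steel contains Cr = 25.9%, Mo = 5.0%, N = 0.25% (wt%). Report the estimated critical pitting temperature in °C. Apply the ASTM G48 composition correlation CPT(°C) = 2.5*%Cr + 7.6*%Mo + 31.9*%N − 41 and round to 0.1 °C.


Apply the ASTM G48 empirical CPT estimate: CPT(°C) = 2.5*%Cr + 7.6*%Mo + 31.9*%N − 41
2.5*25.9 = 64.75; 7.6*5.0 = 38; 31.9*0.25 = 7.975
CPT = 64.75 + 38 + 7.975 − 41 = 69.725 °C
Rounded to 0.1 °C: CPT ≈ 69.7 °C

69.7 °C


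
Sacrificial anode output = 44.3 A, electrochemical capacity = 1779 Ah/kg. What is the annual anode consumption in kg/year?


Annual consumption = current * hours per year / capacity
Rate = 44.3 * 8760 / 1779 = 218.1 kg/year

218.1 kg/year


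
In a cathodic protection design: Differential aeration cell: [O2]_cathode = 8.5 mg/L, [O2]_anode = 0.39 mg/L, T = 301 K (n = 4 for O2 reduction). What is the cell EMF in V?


Apply the Nernst concentration-cell relation: E = (RT/nF)*ln(C_cathode/C_anode)
RT/nF = 8.314*301/(4*96485) = 0.0064842 V
ln(8.5/0.39) = 3.08167
E = 0.0064842 * 3.08167 = 0.01998 V

0.01998 V


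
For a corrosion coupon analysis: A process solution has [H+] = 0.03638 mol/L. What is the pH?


pH = −log10[H+]
pH = −log10(0.03638) = 1.44

1.44


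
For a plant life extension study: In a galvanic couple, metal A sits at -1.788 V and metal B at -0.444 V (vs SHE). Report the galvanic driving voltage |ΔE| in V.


Driving voltage is the absolute potential difference.
|ΔE| = |-1.788 − (-0.444)| = 1.344 V

1.344 V


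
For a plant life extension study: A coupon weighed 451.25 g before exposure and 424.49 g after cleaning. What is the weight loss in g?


Weight loss = initial − final
WL = 451.25 − 424.49 = 26.76 g

26.76 g


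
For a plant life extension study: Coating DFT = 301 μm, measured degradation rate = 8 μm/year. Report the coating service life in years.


Service life = thickness / degradation rate
Life = 301 / 8 = 37.6 years

37.6 years


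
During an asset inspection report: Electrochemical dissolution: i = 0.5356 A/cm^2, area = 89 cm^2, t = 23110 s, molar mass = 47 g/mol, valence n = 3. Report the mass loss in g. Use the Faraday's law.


Apply Faraday's law: m = i*A*t*M / (n*F)
Total charge passed Q = i*A*t = 0.5356*89*23110 = 1101616.724 C
m = Q*M/(n*F) = 1101616.724*47/(3*96485) = 178.87404 g

178.87404 g


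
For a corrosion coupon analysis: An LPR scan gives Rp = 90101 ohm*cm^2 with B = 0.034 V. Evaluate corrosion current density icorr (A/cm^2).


Apply the Stern-Geary relation: icorr = B / Rp
icorr = 0.034 / 90101 = 3.774×10^-7 A/cm^2

3.774×10^-7 A/cm^2


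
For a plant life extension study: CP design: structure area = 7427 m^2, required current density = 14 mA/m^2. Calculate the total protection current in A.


I = area * current density, then convert mA → A (÷1000)
I = 7427 * 14 / 1000 = 103.98 A

103.98 A


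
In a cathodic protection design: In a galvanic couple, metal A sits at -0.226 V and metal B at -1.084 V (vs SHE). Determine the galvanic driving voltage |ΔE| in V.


Driving voltage is the absolute potential difference.
|ΔE| = |-0.226 − (-1.084)| = 0.858 V

0.858 V


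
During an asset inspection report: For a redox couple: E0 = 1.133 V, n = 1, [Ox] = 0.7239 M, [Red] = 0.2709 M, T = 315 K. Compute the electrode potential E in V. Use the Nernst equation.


Apply the Nernst equation: E = E0 + (RT/nF)*ln([Ox]/[Red])
Step 1: RT/nF = 8.314*315/(1*96485) = 0.02714318 V
Step 2: [Ox]/[Red] = 0.7239/0.2709 = 2.672204
Step 3: ln(2.672204) = 0.982904
Step 4: correction = 0.02714318 * 0.982904 = 0.027 V
E = 1.133 + 0.027 = 1.16 V

1.16 V


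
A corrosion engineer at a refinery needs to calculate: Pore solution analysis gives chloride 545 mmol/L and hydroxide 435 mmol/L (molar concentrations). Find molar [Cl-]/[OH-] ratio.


Threshold parameter = [Cl-] / [OH-] (molar basis; both in mmol/L, so units cancel)
Ratio = 545 / 435 = 1.25

1.25


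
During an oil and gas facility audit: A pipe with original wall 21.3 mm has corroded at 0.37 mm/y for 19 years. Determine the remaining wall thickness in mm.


Remaining wall = original − CR × time
t = 21.3 − 0.37*19 = 21.3 − 7.03 = 14.27 mm

14.27 mm


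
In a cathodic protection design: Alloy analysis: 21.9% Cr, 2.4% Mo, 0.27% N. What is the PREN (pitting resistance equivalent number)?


Apply the PREN formula: PREN = Cr + 3.3*Mo + 16*N
PREN = 21.9 + 3.3*2.4 + 16*0.27
PREN = 21.9 + 7.92 + 4.32 = 34.14

34.14


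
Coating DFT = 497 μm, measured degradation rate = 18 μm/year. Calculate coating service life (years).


Service life = thickness / degradation rate
Life = 497 / 18 = 27.6 years

27.6 years


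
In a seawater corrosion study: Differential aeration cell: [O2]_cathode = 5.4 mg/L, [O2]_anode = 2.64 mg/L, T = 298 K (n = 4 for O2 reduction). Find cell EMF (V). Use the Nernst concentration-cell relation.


Apply the Nernst concentration-cell relation: E = (RT/nF)*ln(C_cathode/C_anode)
RT/nF = 8.314*298/(4*96485) = 0.00641958 V
ln(5.4/2.64) = 0.71562
E = 0.00641958 * 0.71562 = 0.00459 V

0.00459 V


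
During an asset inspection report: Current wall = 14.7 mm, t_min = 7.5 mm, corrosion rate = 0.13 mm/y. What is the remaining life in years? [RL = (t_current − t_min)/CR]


Apply the remaining-life relation: RL = (t_current − t_min) / CR
RL = (14.7 − 7.5) / 0.13 = 7.2 / 0.13 = 55.4 years

55.4 years


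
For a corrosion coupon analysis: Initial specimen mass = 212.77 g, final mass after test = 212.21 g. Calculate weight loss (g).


Weight loss = initial − final
WL = 212.77 − 212.21 = 0.56 g

0.56 g


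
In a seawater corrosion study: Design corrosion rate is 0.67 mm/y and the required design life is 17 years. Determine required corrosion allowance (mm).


Corrosion allowance = CR × design life
CA = 0.67 * 17 = 11.39 mm

11.39 mm


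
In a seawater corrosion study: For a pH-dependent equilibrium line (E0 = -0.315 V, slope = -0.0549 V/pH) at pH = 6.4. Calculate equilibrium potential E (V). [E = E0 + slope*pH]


Apply the Pourbaix line equation: E = E0 + slope*pH
E = -0.315 + (-0.0549)*6.4 = -0.315 + (-0.35136) = -0.66636 V
Rounded to 3 decimal places: E = -0.666 V

-0.666 V


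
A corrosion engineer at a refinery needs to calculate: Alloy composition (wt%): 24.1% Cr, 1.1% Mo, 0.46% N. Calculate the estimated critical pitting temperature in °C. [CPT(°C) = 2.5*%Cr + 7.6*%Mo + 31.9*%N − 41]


Apply the ASTM G48 empirical CPT estimate: CPT(°C) = 2.5*%Cr + 7.6*%Mo + 31.9*%N − 41
2.5*24.1 = 60.25; 7.6*1.1 = 8.36; 31.9*0.46 = 14.674
CPT = 60.25 + 8.36 + 14.674 − 41 = 42.284 °C
Rounded to 0.1 °C: CPT ≈ 42.3 °C

42.3 °C


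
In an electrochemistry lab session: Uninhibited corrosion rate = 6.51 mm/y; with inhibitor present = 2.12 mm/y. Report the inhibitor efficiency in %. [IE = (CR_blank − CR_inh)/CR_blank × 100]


Apply the inhibitor-efficiency definition: IE = (CR_blank − CR_inh)/CR_blank × 100
IE = (6.51 − 2.12) / 6.51 × 100
IE = 4.39 / 6.51 × 100 = 67.4 %

67.4 %


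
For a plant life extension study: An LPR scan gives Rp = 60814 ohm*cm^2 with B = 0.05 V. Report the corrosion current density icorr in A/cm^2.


Apply the Stern-Geary relation: icorr = B / Rp
icorr = 0.05 / 60814 = 8.222×10^-7 A/cm^2

8.222×10^-7 A/cm^2


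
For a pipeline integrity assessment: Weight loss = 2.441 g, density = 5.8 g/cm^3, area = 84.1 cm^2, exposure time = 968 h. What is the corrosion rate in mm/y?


Apply the mm/y weight-loss relation: CR = 87600 * W / (D * A * T)
Numerator: 87600 * 2.441 = 213831.6
Denominator: 5.8 * 84.1 * 968 = 472171.04
CR = 213831.6 / 472171.04 = 0.45287 mm/y

0.45287 mm/y


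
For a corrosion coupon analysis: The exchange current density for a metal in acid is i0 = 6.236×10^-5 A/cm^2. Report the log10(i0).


i0 = 6.236×10^-5 A/cm^2
log10(i0) = -4.205

-4.205


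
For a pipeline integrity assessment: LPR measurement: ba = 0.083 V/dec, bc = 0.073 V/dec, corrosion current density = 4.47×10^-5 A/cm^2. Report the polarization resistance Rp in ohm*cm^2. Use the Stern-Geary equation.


Apply the Stern-Geary equation: Rp = ba*bc / (2.303*icorr*(ba+bc))
ba*bc = 0.083*0.073 = 0.006059
ba+bc = 0.156; 2.303*icorr*(ba+bc) = 2.303*4.47×10^-5*0.156 = 1.605928×10^-5
Rp = 0.006059 / 1.605928×10^-5 = 377.29 ohm*cm^2

377.29 ohm*cm^2


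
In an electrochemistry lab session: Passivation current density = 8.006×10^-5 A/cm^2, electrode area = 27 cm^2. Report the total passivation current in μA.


I = i_pass * A, then convert A → μA (×10^6)
I = 8.006×10^-5 * 27 * 10^6 = 2161.62 μA

2161.62 μA


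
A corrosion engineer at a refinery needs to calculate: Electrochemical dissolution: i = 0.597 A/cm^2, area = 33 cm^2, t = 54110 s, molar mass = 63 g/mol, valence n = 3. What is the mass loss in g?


Apply Faraday's law: m = i*A*t*M / (n*F)
Total charge passed Q = i*A*t = 0.597*33*54110 = 1066021.11 C
m = Q*M/(n*F) = 1066021.11*63/(3*96485) = 232.0199 g

232.0199 g


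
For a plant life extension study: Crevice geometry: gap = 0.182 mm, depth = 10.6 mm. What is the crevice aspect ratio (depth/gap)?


Aspect ratio = depth / gap
Ratio = 10.6 / 0.182 = 58.2

58.2


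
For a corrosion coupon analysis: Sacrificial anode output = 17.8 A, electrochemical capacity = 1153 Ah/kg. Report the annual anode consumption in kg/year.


Annual consumption = current * hours per year / capacity
Rate = 17.8 * 8760 / 1153 = 135.2 kg/year

135.2 kg/year


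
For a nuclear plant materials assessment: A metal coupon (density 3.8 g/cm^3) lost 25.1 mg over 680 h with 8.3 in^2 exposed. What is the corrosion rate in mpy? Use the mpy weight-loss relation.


Apply the mpy weight-loss relation: CR = 534 * W / (D * A * T)
Numerator: 534 * 25.1 = 13403.4
Denominator: 3.8 * 8.3 * 680 = 21447.2
CR = 13403.4 / 21447.2 = 0.62495 mpy

0.62495 mpy


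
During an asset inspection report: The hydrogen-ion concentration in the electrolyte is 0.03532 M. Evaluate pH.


pH = −log10[H+]
pH = −log10(0.03532) = 1.45

1.45


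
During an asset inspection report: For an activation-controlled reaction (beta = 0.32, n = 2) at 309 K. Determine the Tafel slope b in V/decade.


Apply the Tafel slope relation: b = 2.303*R*T/(beta*n*F)
Numerator: 2.303 * 8.314 * 309 = 5916.47
Denominator: 0.32 * 2 * 96485 = 61750.4
b = 5916.47 / 61750.4 = 0.0958 V/decade

0.0958 V/decade


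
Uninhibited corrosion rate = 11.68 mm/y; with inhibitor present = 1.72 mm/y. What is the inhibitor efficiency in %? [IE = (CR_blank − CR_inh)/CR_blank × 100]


Apply the inhibitor-efficiency definition: IE = (CR_blank − CR_inh)/CR_blank × 100
IE = (11.68 − 1.72) / 11.68 × 100
IE = 9.96 / 11.68 × 100 = 85.3 %

85.3 %


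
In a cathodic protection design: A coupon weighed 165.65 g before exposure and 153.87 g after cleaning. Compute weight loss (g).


Weight loss = initial − final
WL = 165.65 − 153.87 = 11.78 g

11.78 g


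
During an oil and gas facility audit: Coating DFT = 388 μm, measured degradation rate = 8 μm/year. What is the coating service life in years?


Service life = thickness / degradation rate
Life = 388 / 8 = 48.5 years

48.5 years


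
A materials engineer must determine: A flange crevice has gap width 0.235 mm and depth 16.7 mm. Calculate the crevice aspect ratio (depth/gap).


Aspect ratio = depth / gap
Ratio = 16.7 / 0.235 = 71.1

71.1


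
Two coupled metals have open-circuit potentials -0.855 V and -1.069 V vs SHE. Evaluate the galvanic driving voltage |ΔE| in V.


Driving voltage is the absolute potential difference.
|ΔE| = |-0.855 − (-1.069)| = 0.214 V

0.214 V


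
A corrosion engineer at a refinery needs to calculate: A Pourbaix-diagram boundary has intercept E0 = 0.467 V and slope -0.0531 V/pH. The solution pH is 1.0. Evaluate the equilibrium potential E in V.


Apply the Pourbaix line equation: E = E0 + slope*pH
E = 0.467 + (-0.0531)*1.0 = 0.467 + (-0.0531) = 0.4139 V
Rounded to 3 decimal places: E = 0.414 V

0.414 V


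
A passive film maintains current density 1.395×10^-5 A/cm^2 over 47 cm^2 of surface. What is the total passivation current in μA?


I = i_pass * A, then convert A → μA (×10^6)
I = 1.395×10^-5 * 47 * 10^6 = 655.65 μA

655.65 μA


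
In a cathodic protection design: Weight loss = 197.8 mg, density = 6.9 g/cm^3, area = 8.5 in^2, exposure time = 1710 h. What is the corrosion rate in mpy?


Apply the mpy weight-loss relation: CR = 534 * W / (D * A * T)
Numerator: 534 * 197.8 = 105625.2
Denominator: 6.9 * 8.5 * 1710 = 100291.5
CR = 105625.2 / 100291.5 = 1.05318 mpy

1.05318 mpy


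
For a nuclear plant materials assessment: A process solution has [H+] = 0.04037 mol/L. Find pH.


pH = −log10[H+]
pH = −log10(0.04037) = 1.39

1.39


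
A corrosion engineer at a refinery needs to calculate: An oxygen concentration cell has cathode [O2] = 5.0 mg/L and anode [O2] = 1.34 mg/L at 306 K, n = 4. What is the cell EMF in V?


Apply the Nernst concentration-cell relation: E = (RT/nF)*ln(C_cathode/C_anode)
RT/nF = 8.314*306/(4*96485) = 0.00659192 V
ln(5.0/1.34) = 1.31677
E = 0.00659192 * 1.31677 = 0.00868 V

0.00868 V


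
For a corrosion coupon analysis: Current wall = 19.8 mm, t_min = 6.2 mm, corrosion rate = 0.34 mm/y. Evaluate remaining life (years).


Apply the remaining-life relation: RL = (t_current − t_min) / CR
RL = (19.8 − 6.2) / 0.34 = 13.6 / 0.34 = 40.0 years

40.0 years


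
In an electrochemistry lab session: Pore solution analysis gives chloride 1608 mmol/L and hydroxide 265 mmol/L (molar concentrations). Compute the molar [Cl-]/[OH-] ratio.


Threshold parameter = [Cl-] / [OH-] (molar basis; both in mmol/L, so units cancel)
Ratio = 1608 / 265 = 6.07

6.07


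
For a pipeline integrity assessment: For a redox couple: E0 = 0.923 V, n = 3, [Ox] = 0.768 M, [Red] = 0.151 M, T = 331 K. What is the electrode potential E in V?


Apply the Nernst equation: E = E0 + (RT/nF)*ln([Ox]/[Red])
Step 1: RT/nF = 8.314*331/(3*96485) = 0.00950729 V
Step 2: [Ox]/[Red] = 0.768/0.151 = 5.086093
Step 3: ln(5.086093) = 1.62651
Step 4: correction = 0.00950729 * 1.62651 = 0.0155 V
E = 0.923 + 0.0155 = 0.9385 V

0.9385 V


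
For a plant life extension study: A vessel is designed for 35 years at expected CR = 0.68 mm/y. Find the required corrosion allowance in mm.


Corrosion allowance = CR × design life
CA = 0.68 * 35 = 23.8 mm

23.8 mm


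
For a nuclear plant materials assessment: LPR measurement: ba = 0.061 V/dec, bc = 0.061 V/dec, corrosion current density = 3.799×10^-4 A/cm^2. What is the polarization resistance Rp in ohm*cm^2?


Apply the Stern-Geary equation: Rp = ba*bc / (2.303*icorr*(ba+bc))
ba*bc = 0.061*0.061 = 0.003721
ba+bc = 0.122; 2.303*icorr*(ba+bc) = 2.303*3.799×10^-4*0.122 = 1.0673898×10^-4
Rp = 0.003721 / 1.0673898×10^-4 = 34.9 ohm*cm^2

34.9 ohm*cm^2


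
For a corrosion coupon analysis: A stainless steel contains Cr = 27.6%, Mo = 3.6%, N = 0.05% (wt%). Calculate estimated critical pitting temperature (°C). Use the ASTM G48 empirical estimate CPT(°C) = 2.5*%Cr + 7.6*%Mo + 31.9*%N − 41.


Apply the ASTM G48 empirical CPT estimate: CPT(°C) = 2.5*%Cr + 7.6*%Mo + 31.9*%N − 41
2.5*27.6 = 69; 7.6*3.6 = 27.36; 31.9*0.05 = 1.595
CPT = 69 + 27.36 + 1.595 − 41 = 56.955 °C
Rounded to 0.1 °C: CPT ≈ 57.0 °C

57.0 °C


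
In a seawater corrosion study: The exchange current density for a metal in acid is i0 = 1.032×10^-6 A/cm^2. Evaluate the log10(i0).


i0 = 1.032×10^-6 A/cm^2
log10(i0) = -5.986

-5.986


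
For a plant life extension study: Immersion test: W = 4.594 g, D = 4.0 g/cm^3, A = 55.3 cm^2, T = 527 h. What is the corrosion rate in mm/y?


Apply the mm/y weight-loss relation: CR = 87600 * W / (D * A * T)
Numerator: 87600 * 4.594 = 402434.4
Denominator: 4.0 * 55.3 * 527 = 116572.4
CR = 402434.4 / 116572.4 = 3.4522 mm/y

3.4522 mm/y


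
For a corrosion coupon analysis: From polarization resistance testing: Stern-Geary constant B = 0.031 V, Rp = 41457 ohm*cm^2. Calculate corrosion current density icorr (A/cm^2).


Apply the Stern-Geary relation: icorr = B / Rp
icorr = 0.031 / 41457 = 7.478×10^-7 A/cm^2

7.478×10^-7 A/cm^2


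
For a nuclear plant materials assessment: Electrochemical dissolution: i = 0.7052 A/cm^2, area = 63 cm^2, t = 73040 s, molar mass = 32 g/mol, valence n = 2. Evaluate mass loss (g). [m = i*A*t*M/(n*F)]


Apply Faraday's law: m = i*A*t*M / (n*F)
Total charge passed Q = i*A*t = 0.7052*63*73040 = 3244991.904 C
m = Q*M/(n*F) = 3244991.904*32/(2*96485) = 538.11339 g

538.11339 g


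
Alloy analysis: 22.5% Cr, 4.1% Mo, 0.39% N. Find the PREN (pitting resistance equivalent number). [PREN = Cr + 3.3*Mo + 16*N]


Apply the PREN formula: PREN = Cr + 3.3*Mo + 16*N
PREN = 22.5 + 3.3*4.1 + 16*0.39
PREN = 22.5 + 13.53 + 6.24 = 42.27

42.27


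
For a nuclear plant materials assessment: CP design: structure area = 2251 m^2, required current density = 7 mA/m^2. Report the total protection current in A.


I = area * current density, then convert mA → A (÷1000)
I = 2251 * 7 / 1000 = 15.76 A

15.76 A


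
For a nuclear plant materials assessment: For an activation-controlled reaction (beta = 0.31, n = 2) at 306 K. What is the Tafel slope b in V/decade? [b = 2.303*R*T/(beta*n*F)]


Apply the Tafel slope relation: b = 2.303*R*T/(beta*n*F)
Numerator: 2.303 * 8.314 * 306 = 5859.03
Denominator: 0.31 * 2 * 96485 = 59820.7
b = 5859.03 / 59820.7 = 0.0979 V/decade

0.0979 V/decade


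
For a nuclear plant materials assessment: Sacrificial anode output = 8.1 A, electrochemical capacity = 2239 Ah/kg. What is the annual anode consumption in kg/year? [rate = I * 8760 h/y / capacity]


Annual consumption = current * hours per year / capacity
Rate = 8.1 * 8760 / 2239 = 31.7 kg/year

31.7 kg/year


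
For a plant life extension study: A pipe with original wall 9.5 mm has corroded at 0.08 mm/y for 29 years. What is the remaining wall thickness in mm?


Remaining wall = original − CR × time
t = 9.5 − 0.08*29 = 9.5 − 2.32 = 7.18 mm

7.18 mm


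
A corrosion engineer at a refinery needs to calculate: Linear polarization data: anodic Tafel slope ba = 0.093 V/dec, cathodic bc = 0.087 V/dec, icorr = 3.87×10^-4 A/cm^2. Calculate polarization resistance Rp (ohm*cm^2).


Apply the Stern-Geary equation: Rp = ba*bc / (2.303*icorr*(ba+bc))
ba*bc = 0.093*0.087 = 0.008091
ba+bc = 0.18; 2.303*icorr*(ba+bc) = 2.303*3.87×10^-4*0.18 = 1.6042698×10^-4
Rp = 0.008091 / 1.6042698×10^-4 = 50.4 ohm*cm^2

50.4 ohm*cm^2


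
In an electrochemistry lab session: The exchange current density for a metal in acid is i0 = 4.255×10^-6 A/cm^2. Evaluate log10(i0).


i0 = 4.255×10^-6 A/cm^2
log10(i0) = -5.371

-5.371


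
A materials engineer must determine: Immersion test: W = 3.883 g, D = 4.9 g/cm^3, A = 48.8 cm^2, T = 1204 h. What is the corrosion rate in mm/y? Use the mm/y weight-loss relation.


Apply the mm/y weight-loss relation: CR = 87600 * W / (D * A * T)
Numerator: 87600 * 3.883 = 340150.8
Denominator: 4.9 * 48.8 * 1204 = 287900.48
CR = 340150.8 / 287900.48 = 1.1815 mm/y

1.1815 mm/y


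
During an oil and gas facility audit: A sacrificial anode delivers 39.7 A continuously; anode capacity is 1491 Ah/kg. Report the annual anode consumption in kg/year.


Annual consumption = current * hours per year / capacity
Rate = 39.7 * 8760 / 1491 = 233.2 kg/year

233.2 kg/year


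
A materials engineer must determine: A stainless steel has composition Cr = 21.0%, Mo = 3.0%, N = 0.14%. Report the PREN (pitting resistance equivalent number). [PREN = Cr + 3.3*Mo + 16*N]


Apply the PREN formula: PREN = Cr + 3.3*Mo + 16*N
PREN = 21.0 + 3.3*3.0 + 16*0.14
PREN = 21.0 + 9.9 + 2.24 = 33.14

33.14


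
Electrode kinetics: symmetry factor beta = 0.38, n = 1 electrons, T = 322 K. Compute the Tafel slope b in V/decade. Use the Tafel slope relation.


Apply the Tafel slope relation: b = 2.303*R*T/(beta*n*F)
Numerator: 2.303 * 8.314 * 322 = 6165.38
Denominator: 0.38 * 1 * 96485 = 36664.3
b = 6165.38 / 36664.3 = 0.168 V/decade

0.168 V/decade


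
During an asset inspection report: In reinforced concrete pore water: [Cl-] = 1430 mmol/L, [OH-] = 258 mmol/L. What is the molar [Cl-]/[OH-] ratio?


Threshold parameter = [Cl-] / [OH-] (molar basis; both in mmol/L, so units cancel)
Ratio = 1430 / 258 = 5.54

5.54


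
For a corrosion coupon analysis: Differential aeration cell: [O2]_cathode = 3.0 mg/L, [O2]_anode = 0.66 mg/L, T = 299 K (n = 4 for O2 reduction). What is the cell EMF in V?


Apply the Nernst concentration-cell relation: E = (RT/nF)*ln(C_cathode/C_anode)
RT/nF = 8.314*299/(4*96485) = 0.00644112 V
ln(3.0/0.66) = 1.51413
E = 0.00644112 * 1.51413 = 0.00975 V

0.00975 V


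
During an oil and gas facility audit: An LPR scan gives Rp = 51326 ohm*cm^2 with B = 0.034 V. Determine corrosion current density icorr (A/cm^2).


Apply the Stern-Geary relation: icorr = B / Rp
icorr = 0.034 / 51326 = 6.624×10^-7 A/cm^2

6.624×10^-7 A/cm^2
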